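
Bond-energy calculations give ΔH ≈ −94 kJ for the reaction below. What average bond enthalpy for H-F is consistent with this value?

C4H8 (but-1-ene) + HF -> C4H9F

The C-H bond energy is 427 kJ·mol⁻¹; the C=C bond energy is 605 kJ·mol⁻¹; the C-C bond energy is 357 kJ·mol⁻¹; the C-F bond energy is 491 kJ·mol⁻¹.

Let D be the H-F bond energy.
Σ(broken) = 2×357 + 8×427 + 1×605 + 1×D = 4735 + D
Σ(formed) = 3×357 + 1×491 + 9×427 = 5405
ΔH = Σ(broken) − Σ(formed) = (4735 + D) − (5405) = −670 + D
Setting this equal to −94 kJ gives D = 576 kJ/mol.

D(H-F) ≈ 576 kJ/mol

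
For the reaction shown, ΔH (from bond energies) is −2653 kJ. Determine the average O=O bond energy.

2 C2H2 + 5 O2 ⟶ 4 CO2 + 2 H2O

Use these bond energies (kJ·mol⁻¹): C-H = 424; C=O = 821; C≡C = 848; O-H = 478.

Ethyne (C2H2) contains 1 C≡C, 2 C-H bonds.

Let D be the O=O bond energy.
Σ(broken) = 2×848 + 4×424 + 5×D = 3392 + 5D
Σ(formed) = 8×821 + 4×478 = 8480
ΔH = Σ(broken) − Σ(formed) = (3392 + 5D) − (8480) = −5088 + 5D
Setting this equal to −2653 kJ gives 5D = 2435, so D = 487 kJ/mol.

D(O=O) ≈ 487 kJ/mol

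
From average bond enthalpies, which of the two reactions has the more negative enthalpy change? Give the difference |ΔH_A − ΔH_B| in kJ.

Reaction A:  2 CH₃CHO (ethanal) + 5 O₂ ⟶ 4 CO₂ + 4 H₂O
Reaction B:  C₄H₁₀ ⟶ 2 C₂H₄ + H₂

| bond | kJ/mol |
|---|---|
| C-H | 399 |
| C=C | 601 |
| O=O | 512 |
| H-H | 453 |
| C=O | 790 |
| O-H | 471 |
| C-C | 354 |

Reaction A:
  Bonds broken (reactants):
    C-C: 2 × 354 = 708
    C-H: 8 × 399 = 3192
    C=O: 2 × 790 = 1580
    O=O: 5 × 512 = 2560
    Σ(broken) = 8040 kJ
  Bonds formed (products):
    C=O: 8 × 790 = 6320
    O-H: 8 × 471 = 3768
    Σ(formed) = 10088 kJ
  ΔH_A = 8040 − 10088 = −2048 kJ
Reaction B:
  Bonds broken (reactants):
    C-C: 3 × 354 = 1062
    C-H: 10 × 399 = 3990
    Σ(broken) = 5052 kJ
  Bonds formed (products):
    C-H: 8 × 399 = 3192
    C=C: 2 × 601 = 1202
    H-H: 1 × 453 = 453
    Σ(formed) = 4847 kJ
  ΔH_B = 5052 − 4847 = +205 kJ
ΔH_A − ΔH_B = −2253 kJ, so reaction A has the more negative ΔH; |ΔH_A − ΔH_B| = 2253 kJ.

Reaction A, by 2253 kJ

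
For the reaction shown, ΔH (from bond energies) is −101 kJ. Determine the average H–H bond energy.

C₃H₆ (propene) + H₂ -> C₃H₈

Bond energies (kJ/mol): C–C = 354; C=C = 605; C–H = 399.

D(H–H) ≈ 446 kJ/mol

Let D be the H–H bond energy.
Σ(broken) = 1×354 + 6×399 + 1×605 + 1×D = 3353 + D
Σ(formed) = 2×354 + 8×399 = 3900
ΔH = Σ(broken) − Σ(formed) = (3353 + D) − (3900) = −547 + D
Setting this equal to −101 kJ gives D = 446 kJ/mol.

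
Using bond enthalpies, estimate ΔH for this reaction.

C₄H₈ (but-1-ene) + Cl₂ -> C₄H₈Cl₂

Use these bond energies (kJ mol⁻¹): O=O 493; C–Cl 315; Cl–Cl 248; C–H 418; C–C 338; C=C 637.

ΔH ≈ −83 kJ

Bonds broken (reactants):
  C–C: 2 × 338 = 676
  C–H: 8 × 418 = 3344
  C=C: 1 × 637 = 637
  Cl–Cl: 1 × 248 = 248
  Σ(broken) = 4905 kJ
Bonds formed (products):
  C–C: 3 × 338 = 1014
  C–Cl: 2 × 315 = 630
  C–H: 8 × 418 = 3344
  Σ(formed) = 4988 kJ
ΔH = Σ(broken) − Σ(formed) = 4905 − 4988 = −83 kJ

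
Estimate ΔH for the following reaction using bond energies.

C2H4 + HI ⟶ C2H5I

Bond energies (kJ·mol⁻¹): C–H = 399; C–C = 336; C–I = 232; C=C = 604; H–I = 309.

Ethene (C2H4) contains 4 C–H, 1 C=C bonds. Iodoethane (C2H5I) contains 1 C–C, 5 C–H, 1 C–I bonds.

ΔH ≈ −54 kJ

Bonds broken (reactants):
  C–H: 4 × 399 = 1596
  C=C: 1 × 604 = 604
  H–I: 1 × 309 = 309
  Σ(broken) = 2509 kJ
Bonds formed (products):
  C–C: 1 × 336 = 336
  C–H: 5 × 399 = 1995
  C–I: 1 × 232 = 232
  Σ(formed) = 2563 kJ
ΔH = Σ(broken) − Σ(formed) = 2509 − 2563 = −54 kJ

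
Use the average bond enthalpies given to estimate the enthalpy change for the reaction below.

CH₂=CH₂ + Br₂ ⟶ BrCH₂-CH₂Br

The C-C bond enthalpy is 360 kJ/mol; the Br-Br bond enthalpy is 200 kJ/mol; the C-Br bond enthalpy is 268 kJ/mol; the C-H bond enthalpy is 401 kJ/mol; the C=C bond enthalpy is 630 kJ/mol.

Bonds broken (reactants):
  Br-Br: 1 × 200 = 200
  C-H: 4 × 401 = 1604
  C=C: 1 × 630 = 630
  Σ(broken) = 2434 kJ
Bonds formed (products):
  C-Br: 2 × 268 = 536
  C-C: 1 × 360 = 360
  C-H: 4 × 401 = 1604
  Σ(formed) = 2500 kJ
ΔH = Σ(broken) − Σ(formed) = 2434 − 2500 = −66 kJ

ΔH ≈ −66 kJ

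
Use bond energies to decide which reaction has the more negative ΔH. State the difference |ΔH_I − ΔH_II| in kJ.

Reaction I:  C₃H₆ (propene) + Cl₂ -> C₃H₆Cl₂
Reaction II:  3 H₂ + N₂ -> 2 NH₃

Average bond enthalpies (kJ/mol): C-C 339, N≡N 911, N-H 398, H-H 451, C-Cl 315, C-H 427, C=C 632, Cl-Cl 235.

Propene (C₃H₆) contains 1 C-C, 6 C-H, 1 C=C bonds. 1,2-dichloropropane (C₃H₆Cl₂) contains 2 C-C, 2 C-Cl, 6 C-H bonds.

Reaction II, by 22 kJ

Reaction I:
  Bonds broken (reactants):
    C-C: 1 × 339 = 339
    C-H: 6 × 427 = 2562
    C=C: 1 × 632 = 632
    Cl-Cl: 1 × 235 = 235
    Σ(broken) = 3768 kJ
  Bonds formed (products):
    C-C: 2 × 339 = 678
    C-Cl: 2 × 315 = 630
    C-H: 6 × 427 = 2562
    Σ(formed) = 3870 kJ
  ΔH_I = 3768 − 3870 = −102 kJ
Reaction II:
  Bonds broken (reactants):
    H-H: 3 × 451 = 1353
    N≡N: 1 × 911 = 911
    Σ(broken) = 2264 kJ
  Bonds formed (products):
    N-H: 6 × 398 = 2388
    Σ(formed) = 2388 kJ
  ΔH_II = 2264 − 2388 = −124 kJ
ΔH_I − ΔH_II = +22 kJ, so reaction II has the more negative ΔH; |ΔH_I − ΔH_II| = 22 kJ.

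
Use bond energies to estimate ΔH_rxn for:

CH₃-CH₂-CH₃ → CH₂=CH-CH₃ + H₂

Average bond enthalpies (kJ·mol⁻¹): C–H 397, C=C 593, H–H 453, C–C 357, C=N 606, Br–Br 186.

Bonds broken (reactants):
  C–C: 2 × 357 = 714
  C–H: 8 × 397 = 3176
  Σ(broken) = 3890 kJ
Bonds formed (products):
  C–C: 1 × 357 = 357
  C–H: 6 × 397 = 2382
  C=C: 1 × 593 = 593
  H–H: 1 × 453 = 453
  Σ(formed) = 3785 kJ
ΔH = Σ(broken) − Σ(formed) = 3890 − 3785 = +105 kJ

ΔH ≈ +105 kJ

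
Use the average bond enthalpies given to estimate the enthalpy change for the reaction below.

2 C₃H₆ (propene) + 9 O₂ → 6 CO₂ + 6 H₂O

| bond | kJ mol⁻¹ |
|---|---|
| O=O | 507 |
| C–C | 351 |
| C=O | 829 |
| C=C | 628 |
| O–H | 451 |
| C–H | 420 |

Bonds broken (reactants):
  C–C: 2 × 351 = 702
  C–H: 12 × 420 = 5040
  C=C: 2 × 628 = 1256
  O=O: 9 × 507 = 4563
  Σ(broken) = 11561 kJ
Bonds formed (products):
  C=O: 12 × 829 = 9948
  O–H: 12 × 451 = 5412
  Σ(formed) = 15360 kJ
ΔH = Σ(broken) − Σ(formed) = 11561 − 15360 = −3799 kJ

ΔH ≈ −3799 kJ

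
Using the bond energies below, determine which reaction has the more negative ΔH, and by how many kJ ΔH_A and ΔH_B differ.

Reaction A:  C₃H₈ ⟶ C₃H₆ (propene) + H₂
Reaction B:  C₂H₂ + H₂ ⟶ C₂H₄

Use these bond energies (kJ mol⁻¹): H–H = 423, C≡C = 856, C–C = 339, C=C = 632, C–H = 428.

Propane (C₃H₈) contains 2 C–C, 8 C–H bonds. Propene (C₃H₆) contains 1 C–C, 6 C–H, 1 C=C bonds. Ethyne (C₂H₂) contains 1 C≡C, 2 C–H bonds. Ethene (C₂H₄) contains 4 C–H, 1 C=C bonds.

Reaction A:
  Bonds broken (reactants):
    C–C: 2 × 339 = 678
    C–H: 8 × 428 = 3424
    Σ(broken) = 4102 kJ
  Bonds formed (products):
    C–C: 1 × 339 = 339
    C–H: 6 × 428 = 2568
    C=C: 1 × 632 = 632
    H–H: 1 × 423 = 423
    Σ(formed) = 3962 kJ
  ΔH_A = 4102 − 3962 = +140 kJ
Reaction B:
  Bonds broken (reactants):
    C≡C: 1 × 856 = 856
    C–H: 2 × 428 = 856
    H–H: 1 × 423 = 423
    Σ(broken) = 2135 kJ
  Bonds formed (products):
    C–H: 4 × 428 = 1712
    C=C: 1 × 632 = 632
    Σ(formed) = 2344 kJ
  ΔH_B = 2135 − 2344 = −209 kJ
ΔH_A − ΔH_B = +349 kJ, so reaction B has the more negative ΔH; |ΔH_A − ΔH_B| = 349 kJ.

Reaction B, by 349 kJ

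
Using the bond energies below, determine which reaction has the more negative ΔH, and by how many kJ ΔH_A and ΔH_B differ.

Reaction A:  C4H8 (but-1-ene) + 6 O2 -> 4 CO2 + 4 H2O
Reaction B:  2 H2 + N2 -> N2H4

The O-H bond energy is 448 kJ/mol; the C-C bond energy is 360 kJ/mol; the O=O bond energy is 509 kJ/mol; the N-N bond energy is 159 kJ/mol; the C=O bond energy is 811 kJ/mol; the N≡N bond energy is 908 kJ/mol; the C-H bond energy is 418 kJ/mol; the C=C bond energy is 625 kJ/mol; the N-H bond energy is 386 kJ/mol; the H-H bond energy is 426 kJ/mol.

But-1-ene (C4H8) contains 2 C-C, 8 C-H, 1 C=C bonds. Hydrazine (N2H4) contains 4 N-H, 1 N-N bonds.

Reaction A, by 2386 kJ

Reaction A:
  Bonds broken (reactants):
    C-C: 2 × 360 = 720
    C-H: 8 × 418 = 3344
    C=C: 1 × 625 = 625
    O=O: 6 × 509 = 3054
    Σ(broken) = 7743 kJ
  Bonds formed (products):
    C=O: 8 × 811 = 6488
    O-H: 8 × 448 = 3584
    Σ(formed) = 10072 kJ
  ΔH_A = 7743 − 10072 = −2329 kJ
Reaction B:
  Bonds broken (reactants):
    H-H: 2 × 426 = 852
    N≡N: 1 × 908 = 908
    Σ(broken) = 1760 kJ
  Bonds formed (products):
    N-H: 4 × 386 = 1544
    N-N: 1 × 159 = 159
    Σ(formed) = 1703 kJ
  ΔH_B = 1760 − 1703 = +57 kJ
ΔH_A − ΔH_B = −2386 kJ, so reaction A has the more negative ΔH; |ΔH_A − ΔH_B| = 2386 kJ.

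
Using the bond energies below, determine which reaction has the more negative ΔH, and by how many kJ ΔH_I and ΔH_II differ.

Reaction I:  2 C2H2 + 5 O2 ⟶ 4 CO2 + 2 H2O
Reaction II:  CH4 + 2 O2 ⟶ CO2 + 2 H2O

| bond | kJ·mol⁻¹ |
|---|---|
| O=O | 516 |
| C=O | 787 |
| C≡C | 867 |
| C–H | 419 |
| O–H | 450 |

Reaction I, by 1440 kJ

Reaction I:
  Bonds broken (reactants):
    C≡C: 2 × 867 = 1734
    C–H: 4 × 419 = 1676
    O=O: 5 × 516 = 2580
    Σ(broken) = 5990 kJ
  Bonds formed (products):
    C=O: 8 × 787 = 6296
    O–H: 4 × 450 = 1800
    Σ(formed) = 8096 kJ
  ΔH_I = 5990 − 8096 = −2106 kJ
Reaction II:
  Bonds broken (reactants):
    C–H: 4 × 419 = 1676
    O=O: 2 × 516 = 1032
    Σ(broken) = 2708 kJ
  Bonds formed (products):
    C=O: 2 × 787 = 1574
    O–H: 4 × 450 = 1800
    Σ(formed) = 3374 kJ
  ΔH_II = 2708 − 3374 = −666 kJ
ΔH_I − ΔH_II = −1440 kJ, so reaction I has the more negative ΔH; |ΔH_I − ΔH_II| = 1440 kJ.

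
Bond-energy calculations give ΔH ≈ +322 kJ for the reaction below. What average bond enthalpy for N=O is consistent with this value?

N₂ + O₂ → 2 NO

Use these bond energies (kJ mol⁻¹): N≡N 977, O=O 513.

D(N=O) ≈ 584 kJ/mol

Let D be the N=O bond energy.
Σ(broken) = 1×977 + 1×513 = 1490
Σ(formed) = 2×D = 2D
ΔH = Σ(broken) − Σ(formed) = (1490) − (2D) = +1490 − 2D
Setting this equal to +322 kJ gives 2D = 1168, so D = 584 kJ/mol.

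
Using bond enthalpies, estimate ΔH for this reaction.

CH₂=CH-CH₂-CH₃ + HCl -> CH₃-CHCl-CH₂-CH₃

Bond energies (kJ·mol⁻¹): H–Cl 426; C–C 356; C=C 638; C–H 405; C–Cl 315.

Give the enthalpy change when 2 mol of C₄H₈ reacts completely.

Bonds broken (reactants):
  C–C: 2 × 356 = 712
  C–H: 8 × 405 = 3240
  C=C: 1 × 638 = 638
  H–Cl: 1 × 426 = 426
  Σ(broken) = 5016 kJ
Bonds formed (products):
  C–C: 3 × 356 = 1068
  C–Cl: 1 × 315 = 315
  C–H: 9 × 405 = 3645
  Σ(formed) = 5028 kJ
ΔH = Σ(broken) − Σ(formed) = 5016 − 5028 = −12 kJ
For 2× the reaction as written: 2 × (−12) = −24 kJ

ΔH = −24 kJ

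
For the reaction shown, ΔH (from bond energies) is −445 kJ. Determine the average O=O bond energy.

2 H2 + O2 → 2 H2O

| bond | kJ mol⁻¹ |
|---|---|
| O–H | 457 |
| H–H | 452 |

Let D be the O=O bond energy.
Σ(broken) = 2×452 + 1×D = 904 + D
Σ(formed) = 4×457 = 1828
ΔH = Σ(broken) − Σ(formed) = (904 + D) − (1828) = −924 + D
Setting this equal to −445 kJ gives D = 479 kJ/mol.

D(O=O) ≈ 479 kJ/mol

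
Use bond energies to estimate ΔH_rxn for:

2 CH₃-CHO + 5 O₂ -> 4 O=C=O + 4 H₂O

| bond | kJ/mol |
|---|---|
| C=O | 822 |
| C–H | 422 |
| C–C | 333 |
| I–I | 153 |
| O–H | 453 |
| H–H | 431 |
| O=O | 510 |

ΔH ≈ −1964 kJ

Bonds broken (reactants):
  C–C: 2 × 333 = 666
  C–H: 8 × 422 = 3376
  C=O: 2 × 822 = 1644
  O=O: 5 × 510 = 2550
  Σ(broken) = 8236 kJ
Bonds formed (products):
  C=O: 8 × 822 = 6576
  O–H: 8 × 453 = 3624
  Σ(formed) = 10200 kJ
ΔH = Σ(broken) − Σ(formed) = 8236 − 10200 = −1964 kJ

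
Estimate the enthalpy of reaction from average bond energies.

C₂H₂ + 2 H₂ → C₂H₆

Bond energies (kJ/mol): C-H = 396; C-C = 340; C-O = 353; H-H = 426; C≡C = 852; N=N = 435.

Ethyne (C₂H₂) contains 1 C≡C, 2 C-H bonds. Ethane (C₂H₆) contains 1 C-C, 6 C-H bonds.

Bonds broken (reactants):
  C≡C: 1 × 852 = 852
  C-H: 2 × 396 = 792
  H-H: 2 × 426 = 852
  Σ(broken) = 2496 kJ
Bonds formed (products):
  C-C: 1 × 340 = 340
  C-H: 6 × 396 = 2376
  Σ(formed) = 2716 kJ
ΔH = Σ(broken) − Σ(formed) = 2496 − 2716 = −220 kJ

ΔH ≈ −220 kJ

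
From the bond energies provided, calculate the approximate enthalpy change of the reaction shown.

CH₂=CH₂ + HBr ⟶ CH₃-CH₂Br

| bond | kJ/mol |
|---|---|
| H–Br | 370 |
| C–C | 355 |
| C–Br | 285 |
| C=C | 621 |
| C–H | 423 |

Bonds broken (reactants):
  C–H: 4 × 423 = 1692
  C=C: 1 × 621 = 621
  H–Br: 1 × 370 = 370
  Σ(broken) = 2683 kJ
Bonds formed (products):
  C–Br: 1 × 285 = 285
  C–C: 1 × 355 = 355
  C–H: 5 × 423 = 2115
  Σ(formed) = 2755 kJ
ΔH = Σ(broken) − Σ(formed) = 2683 − 2755 = −72 kJ

ΔH ≈ −72 kJ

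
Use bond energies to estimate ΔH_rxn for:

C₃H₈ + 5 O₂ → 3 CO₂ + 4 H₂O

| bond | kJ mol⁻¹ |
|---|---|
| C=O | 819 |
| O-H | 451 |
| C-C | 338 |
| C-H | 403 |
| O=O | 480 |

Bonds broken (reactants):
  C-C: 2 × 338 = 676
  C-H: 8 × 403 = 3224
  O=O: 5 × 480 = 2400
  Σ(broken) = 6300 kJ
Bonds formed (products):
  C=O: 6 × 819 = 4914
  O-H: 8 × 451 = 3608
  Σ(formed) = 8522 kJ
ΔH = Σ(broken) − Σ(formed) = 6300 − 8522 = −2222 kJ

ΔH ≈ −2222 kJ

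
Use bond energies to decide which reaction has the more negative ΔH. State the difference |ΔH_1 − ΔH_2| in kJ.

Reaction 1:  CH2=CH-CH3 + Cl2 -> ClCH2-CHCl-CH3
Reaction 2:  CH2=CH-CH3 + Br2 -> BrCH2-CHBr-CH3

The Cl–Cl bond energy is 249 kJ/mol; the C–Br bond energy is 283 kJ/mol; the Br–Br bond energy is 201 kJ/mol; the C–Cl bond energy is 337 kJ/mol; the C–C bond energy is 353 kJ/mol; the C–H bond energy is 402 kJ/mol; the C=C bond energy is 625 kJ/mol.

Reaction 1, by 60 kJ

Reaction 1:
  Bonds broken (reactants):
    C–C: 1 × 353 = 353
    C–H: 6 × 402 = 2412
    C=C: 1 × 625 = 625
    Cl–Cl: 1 × 249 = 249
    Σ(broken) = 3639 kJ
  Bonds formed (products):
    C–C: 2 × 353 = 706
    C–Cl: 2 × 337 = 674
    C–H: 6 × 402 = 2412
    Σ(formed) = 3792 kJ
  ΔH_1 = 3639 − 3792 = −153 kJ
Reaction 2:
  Bonds broken (reactants):
    Br–Br: 1 × 201 = 201
    C–C: 1 × 353 = 353
    C–H: 6 × 402 = 2412
    C=C: 1 × 625 = 625
    Σ(broken) = 3591 kJ
  Bonds formed (products):
    C–Br: 2 × 283 = 566
    C–C: 2 × 353 = 706
    C–H: 6 × 402 = 2412
    Σ(formed) = 3684 kJ
  ΔH_2 = 3591 − 3684 = −93 kJ
ΔH_1 − ΔH_2 = −60 kJ, so reaction 1 has the more negative ΔH; |ΔH_1 − ΔH_2| = 60 kJ.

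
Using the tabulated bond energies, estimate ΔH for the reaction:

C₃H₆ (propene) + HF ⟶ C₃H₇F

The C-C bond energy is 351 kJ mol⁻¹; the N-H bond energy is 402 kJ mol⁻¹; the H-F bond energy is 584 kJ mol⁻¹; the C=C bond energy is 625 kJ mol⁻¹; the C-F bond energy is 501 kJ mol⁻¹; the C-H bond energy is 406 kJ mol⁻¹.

Bonds broken (reactants):
  C-C: 1 × 351 = 351
  C-H: 6 × 406 = 2436
  C=C: 1 × 625 = 625
  H-F: 1 × 584 = 584
  Σ(broken) = 3996 kJ
Bonds formed (products):
  C-C: 2 × 351 = 702
  C-F: 1 × 501 = 501
  C-H: 7 × 406 = 2842
  Σ(formed) = 4045 kJ
ΔH = Σ(broken) − Σ(formed) = 3996 − 4045 = −49 kJ

ΔH ≈ −49 kJ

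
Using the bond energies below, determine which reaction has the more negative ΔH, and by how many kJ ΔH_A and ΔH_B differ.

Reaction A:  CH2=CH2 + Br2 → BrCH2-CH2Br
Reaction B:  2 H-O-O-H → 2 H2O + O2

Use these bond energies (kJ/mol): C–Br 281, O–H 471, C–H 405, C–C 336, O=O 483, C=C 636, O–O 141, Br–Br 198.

Reaction A:
  Bonds broken (reactants):
    Br–Br: 1 × 198 = 198
    C–H: 4 × 405 = 1620
    C=C: 1 × 636 = 636
    Σ(broken) = 2454 kJ
  Bonds formed (products):
    C–Br: 2 × 281 = 562
    C–C: 1 × 336 = 336
    C–H: 4 × 405 = 1620
    Σ(formed) = 2518 kJ
  ΔH_A = 2454 − 2518 = −64 kJ
Reaction B:
  Bonds broken (reactants):
    O–H: 4 × 471 = 1884
    O–O: 2 × 141 = 282
    Σ(broken) = 2166 kJ
  Bonds formed (products):
    O–H: 4 × 471 = 1884
    O=O: 1 × 483 = 483
    Σ(formed) = 2367 kJ
  ΔH_B = 2166 − 2367 = −201 kJ
ΔH_A − ΔH_B = +137 kJ, so reaction B has the more negative ΔH; |ΔH_A − ΔH_B| = 137 kJ.

Reaction B, by 137 kJ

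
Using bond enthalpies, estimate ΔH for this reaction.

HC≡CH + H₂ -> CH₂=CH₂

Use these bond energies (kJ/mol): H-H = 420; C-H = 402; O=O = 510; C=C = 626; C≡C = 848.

ΔH ≈ −162 kJ

Bonds broken (reactants):
  C≡C: 1 × 848 = 848
  C-H: 2 × 402 = 804
  H-H: 1 × 420 = 420
  Σ(broken) = 2072 kJ
Bonds formed (products):
  C-H: 4 × 402 = 1608
  C=C: 1 × 626 = 626
  Σ(formed) = 2234 kJ
ΔH = Σ(broken) − Σ(formed) = 2072 − 2234 = −162 kJ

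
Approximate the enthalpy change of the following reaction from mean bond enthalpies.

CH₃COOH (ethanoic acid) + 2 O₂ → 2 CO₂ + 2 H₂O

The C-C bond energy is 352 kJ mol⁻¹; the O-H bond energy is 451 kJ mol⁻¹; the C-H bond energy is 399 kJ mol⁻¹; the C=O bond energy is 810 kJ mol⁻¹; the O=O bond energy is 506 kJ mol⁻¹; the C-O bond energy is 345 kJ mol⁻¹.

Bonds broken (reactants):
  C-C: 1 × 352 = 352
  C-H: 3 × 399 = 1197
  C-O: 1 × 345 = 345
  C=O: 1 × 810 = 810
  O-H: 1 × 451 = 451
  O=O: 2 × 506 = 1012
  Σ(broken) = 4167 kJ
Bonds formed (products):
  C=O: 4 × 810 = 3240
  O-H: 4 × 451 = 1804
  Σ(formed) = 5044 kJ
ΔH = Σ(broken) − Σ(formed) = 4167 − 5044 = −877 kJ

ΔH ≈ −877 kJ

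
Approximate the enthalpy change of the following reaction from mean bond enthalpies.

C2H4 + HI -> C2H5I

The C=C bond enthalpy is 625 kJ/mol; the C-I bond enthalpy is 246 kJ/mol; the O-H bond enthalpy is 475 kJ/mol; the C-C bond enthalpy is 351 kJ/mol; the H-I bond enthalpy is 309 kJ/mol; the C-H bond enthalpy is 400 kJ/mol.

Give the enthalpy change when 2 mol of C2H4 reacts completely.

Bonds broken (reactants):
  C-H: 4 × 400 = 1600
  C=C: 1 × 625 = 625
  H-I: 1 × 309 = 309
  Σ(broken) = 2534 kJ
Bonds formed (products):
  C-C: 1 × 351 = 351
  C-H: 5 × 400 = 2000
  C-I: 1 × 246 = 246
  Σ(formed) = 2597 kJ
ΔH = Σ(broken) − Σ(formed) = 2534 − 2597 = −63 kJ
For 2× the reaction as written: 2 × (−63) = −126 kJ

ΔH = −126 kJ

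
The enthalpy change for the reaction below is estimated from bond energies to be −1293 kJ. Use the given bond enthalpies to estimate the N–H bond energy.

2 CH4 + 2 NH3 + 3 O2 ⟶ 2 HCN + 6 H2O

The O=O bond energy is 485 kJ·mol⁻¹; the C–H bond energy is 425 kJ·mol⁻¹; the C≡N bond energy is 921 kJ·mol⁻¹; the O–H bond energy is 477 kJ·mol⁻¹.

D(N–H) ≈ 378 kJ/mol

Let D be the N–H bond energy.
Σ(broken) = 8×425 + 6×D + 3×485 = 4855 + 6D
Σ(formed) = 2×921 + 2×425 + 12×477 = 8416
ΔH = Σ(broken) − Σ(formed) = (4855 + 6D) − (8416) = −3561 + 6D
Setting this equal to −1293 kJ gives 6D = 2268, so D = 378 kJ/mol.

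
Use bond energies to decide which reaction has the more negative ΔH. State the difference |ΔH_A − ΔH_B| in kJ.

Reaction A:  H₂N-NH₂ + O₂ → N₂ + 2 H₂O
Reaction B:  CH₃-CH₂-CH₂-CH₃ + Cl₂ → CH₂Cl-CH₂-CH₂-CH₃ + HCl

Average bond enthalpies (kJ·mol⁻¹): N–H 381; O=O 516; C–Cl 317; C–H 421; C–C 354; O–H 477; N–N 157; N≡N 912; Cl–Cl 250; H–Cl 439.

Reaction A:
  Bonds broken (reactants):
    N–H: 4 × 381 = 1524
    N–N: 1 × 157 = 157
    O=O: 1 × 516 = 516
    Σ(broken) = 2197 kJ
  Bonds formed (products):
    N≡N: 1 × 912 = 912
    O–H: 4 × 477 = 1908
    Σ(formed) = 2820 kJ
  ΔH_A = 2197 − 2820 = −623 kJ
Reaction B:
  Bonds broken (reactants):
    C–C: 3 × 354 = 1062
    C–H: 10 × 421 = 4210
    Cl–Cl: 1 × 250 = 250
    Σ(broken) = 5522 kJ
  Bonds formed (products):
    C–C: 3 × 354 = 1062
    C–Cl: 1 × 317 = 317
    C–H: 9 × 421 = 3789
    H–Cl: 1 × 439 = 439
    Σ(formed) = 5607 kJ
  ΔH_B = 5522 − 5607 = −85 kJ
ΔH_A − ΔH_B = −538 kJ, so reaction A has the more negative ΔH; |ΔH_A − ΔH_B| = 538 kJ.

Reaction A, by 538 kJ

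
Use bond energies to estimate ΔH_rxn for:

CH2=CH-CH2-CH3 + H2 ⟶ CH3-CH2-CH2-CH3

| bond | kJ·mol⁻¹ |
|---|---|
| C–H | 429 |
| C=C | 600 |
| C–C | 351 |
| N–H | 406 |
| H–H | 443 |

ΔH ≈ −166 kJ

Bonds broken (reactants):
  C–C: 2 × 351 = 702
  C–H: 8 × 429 = 3432
  C=C: 1 × 600 = 600
  H–H: 1 × 443 = 443
  Σ(broken) = 5177 kJ
Bonds formed (products):
  C–C: 3 × 351 = 1053
  C–H: 10 × 429 = 4290
  Σ(formed) = 5343 kJ
ΔH = Σ(broken) − Σ(formed) = 5177 − 5343 = −166 kJ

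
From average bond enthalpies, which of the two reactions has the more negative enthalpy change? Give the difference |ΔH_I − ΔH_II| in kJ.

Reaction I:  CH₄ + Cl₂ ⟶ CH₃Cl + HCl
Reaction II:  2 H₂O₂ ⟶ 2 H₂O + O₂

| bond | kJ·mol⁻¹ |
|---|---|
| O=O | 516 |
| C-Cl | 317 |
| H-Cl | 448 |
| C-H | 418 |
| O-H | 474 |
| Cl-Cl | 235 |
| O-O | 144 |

Reaction II, by 116 kJ

Reaction I:
  Bonds broken (reactants):
    C-H: 4 × 418 = 1672
    Cl-Cl: 1 × 235 = 235
    Σ(broken) = 1907 kJ
  Bonds formed (products):
    C-Cl: 1 × 317 = 317
    C-H: 3 × 418 = 1254
    H-Cl: 1 × 448 = 448
    Σ(formed) = 2019 kJ
  ΔH_I = 1907 − 2019 = −112 kJ
Reaction II:
  Bonds broken (reactants):
    O-H: 4 × 474 = 1896
    O-O: 2 × 144 = 288
    Σ(broken) = 2184 kJ
  Bonds formed (products):
    O-H: 4 × 474 = 1896
    O=O: 1 × 516 = 516
    Σ(formed) = 2412 kJ
  ΔH_II = 2184 − 2412 = −228 kJ
ΔH_I − ΔH_II = +116 kJ, so reaction II has the more negative ΔH; |ΔH_I − ΔH_II| = 116 kJ.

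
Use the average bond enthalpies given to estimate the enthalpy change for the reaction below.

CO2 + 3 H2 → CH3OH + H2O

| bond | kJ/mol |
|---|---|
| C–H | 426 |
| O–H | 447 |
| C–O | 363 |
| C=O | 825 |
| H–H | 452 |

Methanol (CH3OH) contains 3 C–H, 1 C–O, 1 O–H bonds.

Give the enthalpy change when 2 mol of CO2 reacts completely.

Bonds broken (reactants):
  C=O: 2 × 825 = 1650
  H–H: 3 × 452 = 1356
  Σ(broken) = 3006 kJ
Bonds formed (products):
  C–H: 3 × 426 = 1278
  C–O: 1 × 363 = 363
  O–H: 3 × 447 = 1341
  Σ(formed) = 2982 kJ
ΔH = Σ(broken) − Σ(formed) = 3006 − 2982 = +24 kJ
For 2× the reaction as written: 2 × (+24) = +48 kJ

ΔH = +48 kJ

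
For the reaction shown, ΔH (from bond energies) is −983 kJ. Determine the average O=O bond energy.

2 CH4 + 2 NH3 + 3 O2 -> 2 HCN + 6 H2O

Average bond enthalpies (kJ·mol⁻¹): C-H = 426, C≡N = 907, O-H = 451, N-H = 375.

D(O=O) ≈ 479 kJ/mol

Let D be the O=O bond energy.
Σ(broken) = 8×426 + 6×375 + 3×D = 5658 + 3D
Σ(formed) = 2×907 + 2×426 + 12×451 = 8078
ΔH = Σ(broken) − Σ(formed) = (5658 + 3D) − (8078) = −2420 + 3D
Setting this equal to −983 kJ gives 3D = 1437, so D = 479 kJ/mol.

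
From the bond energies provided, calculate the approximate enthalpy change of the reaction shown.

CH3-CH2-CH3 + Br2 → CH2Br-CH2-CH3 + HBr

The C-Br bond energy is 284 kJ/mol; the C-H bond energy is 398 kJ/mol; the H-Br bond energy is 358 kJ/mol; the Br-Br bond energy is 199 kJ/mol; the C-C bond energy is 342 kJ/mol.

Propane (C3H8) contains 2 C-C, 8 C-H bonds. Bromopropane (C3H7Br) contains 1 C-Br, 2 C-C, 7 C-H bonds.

ΔH ≈ −45 kJ

Bonds broken (reactants):
  Br-Br: 1 × 199 = 199
  C-C: 2 × 342 = 684
  C-H: 8 × 398 = 3184
  Σ(broken) = 4067 kJ
Bonds formed (products):
  C-Br: 1 × 284 = 284
  C-C: 2 × 342 = 684
  C-H: 7 × 398 = 2786
  H-Br: 1 × 358 = 358
  Σ(formed) = 4112 kJ
ΔH = Σ(broken) − Σ(formed) = 4067 − 4112 = −45 kJ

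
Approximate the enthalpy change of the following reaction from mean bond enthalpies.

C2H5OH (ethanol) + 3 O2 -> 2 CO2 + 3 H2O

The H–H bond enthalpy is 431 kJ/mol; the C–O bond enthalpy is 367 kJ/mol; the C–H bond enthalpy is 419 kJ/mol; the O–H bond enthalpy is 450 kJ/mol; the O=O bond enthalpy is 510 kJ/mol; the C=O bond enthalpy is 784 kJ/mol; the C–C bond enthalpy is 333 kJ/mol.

ΔH ≈ −1061 kJ

Bonds broken (reactants):
  C–C: 1 × 333 = 333
  C–H: 5 × 419 = 2095
  C–O: 1 × 367 = 367
  O–H: 1 × 450 = 450
  O=O: 3 × 510 = 1530
  Σ(broken) = 4775 kJ
Bonds formed (products):
  C=O: 4 × 784 = 3136
  O–H: 6 × 450 = 2700
  Σ(formed) = 5836 kJ
ΔH = Σ(broken) − Σ(formed) = 4775 − 5836 = −1061 kJ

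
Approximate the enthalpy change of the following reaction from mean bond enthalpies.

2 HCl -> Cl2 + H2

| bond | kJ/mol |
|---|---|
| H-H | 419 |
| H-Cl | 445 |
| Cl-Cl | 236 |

ΔH ≈ +235 kJ

Bonds broken (reactants):
  H-Cl: 2 × 445 = 890
  Σ(broken) = 890 kJ
Bonds formed (products):
  Cl-Cl: 1 × 236 = 236
  H-H: 1 × 419 = 419
  Σ(formed) = 655 kJ
ΔH = Σ(broken) − Σ(formed) = 890 − 655 = +235 kJ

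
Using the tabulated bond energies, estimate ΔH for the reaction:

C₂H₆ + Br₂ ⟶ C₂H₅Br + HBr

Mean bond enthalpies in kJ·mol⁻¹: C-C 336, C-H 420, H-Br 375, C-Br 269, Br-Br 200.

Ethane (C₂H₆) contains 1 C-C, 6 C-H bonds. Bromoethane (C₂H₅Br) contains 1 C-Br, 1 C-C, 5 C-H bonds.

ΔH ≈ −24 kJ

Bonds broken (reactants):
  Br-Br: 1 × 200 = 200
  C-C: 1 × 336 = 336
  C-H: 6 × 420 = 2520
  Σ(broken) = 3056 kJ
Bonds formed (products):
  C-Br: 1 × 269 = 269
  C-C: 1 × 336 = 336
  C-H: 5 × 420 = 2100
  H-Br: 1 × 375 = 375
  Σ(formed) = 3080 kJ
ΔH = Σ(broken) − Σ(formed) = 3056 − 3080 = −24 kJ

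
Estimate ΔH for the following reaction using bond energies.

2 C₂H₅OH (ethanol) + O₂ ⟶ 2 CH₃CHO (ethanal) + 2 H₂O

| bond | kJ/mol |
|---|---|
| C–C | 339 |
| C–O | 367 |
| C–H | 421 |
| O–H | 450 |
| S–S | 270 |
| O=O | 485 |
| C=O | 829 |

Bonds broken (reactants):
  C–C: 2 × 339 = 678
  C–H: 10 × 421 = 4210
  C–O: 2 × 367 = 734
  O–H: 2 × 450 = 900
  O=O: 1 × 485 = 485
  Σ(broken) = 7007 kJ
Bonds formed (products):
  C–C: 2 × 339 = 678
  C–H: 8 × 421 = 3368
  C=O: 2 × 829 = 1658
  O–H: 4 × 450 = 1800
  Σ(formed) = 7504 kJ
ΔH = Σ(broken) − Σ(formed) = 7007 − 7504 = −497 kJ

ΔH ≈ −497 kJ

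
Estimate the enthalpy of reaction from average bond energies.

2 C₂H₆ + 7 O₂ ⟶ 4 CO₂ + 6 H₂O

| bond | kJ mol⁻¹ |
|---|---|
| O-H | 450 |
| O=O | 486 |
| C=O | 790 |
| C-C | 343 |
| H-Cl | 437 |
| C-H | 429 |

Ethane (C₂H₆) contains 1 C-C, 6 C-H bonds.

ΔH ≈ −2484 kJ

Bonds broken (reactants):
  C-C: 2 × 343 = 686
  C-H: 12 × 429 = 5148
  O=O: 7 × 486 = 3402
  Σ(broken) = 9236 kJ
Bonds formed (products):
  C=O: 8 × 790 = 6320
  O-H: 12 × 450 = 5400
  Σ(formed) = 11720 kJ
ΔH = Σ(broken) − Σ(formed) = 9236 − 11720 = −2484 kJ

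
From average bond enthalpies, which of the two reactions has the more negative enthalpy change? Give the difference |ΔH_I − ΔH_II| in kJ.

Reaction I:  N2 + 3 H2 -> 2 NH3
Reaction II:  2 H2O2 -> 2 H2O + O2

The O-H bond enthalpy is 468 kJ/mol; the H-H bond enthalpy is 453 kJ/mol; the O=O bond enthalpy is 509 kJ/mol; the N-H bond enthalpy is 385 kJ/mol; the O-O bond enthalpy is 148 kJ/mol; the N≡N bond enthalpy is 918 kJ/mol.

Reaction I:
  Bonds broken (reactants):
    H-H: 3 × 453 = 1359
    N≡N: 1 × 918 = 918
    Σ(broken) = 2277 kJ
  Bonds formed (products):
    N-H: 6 × 385 = 2310
    Σ(formed) = 2310 kJ
  ΔH_I = 2277 − 2310 = −33 kJ
Reaction II:
  Bonds broken (reactants):
    O-H: 4 × 468 = 1872
    O-O: 2 × 148 = 296
    Σ(broken) = 2168 kJ
  Bonds formed (products):
    O-H: 4 × 468 = 1872
    O=O: 1 × 509 = 509
    Σ(formed) = 2381 kJ
  ΔH_II = 2168 − 2381 = −213 kJ
ΔH_I − ΔH_II = +180 kJ, so reaction II has the more negative ΔH; |ΔH_I − ΔH_II| = 180 kJ.

Reaction II, by 180 kJ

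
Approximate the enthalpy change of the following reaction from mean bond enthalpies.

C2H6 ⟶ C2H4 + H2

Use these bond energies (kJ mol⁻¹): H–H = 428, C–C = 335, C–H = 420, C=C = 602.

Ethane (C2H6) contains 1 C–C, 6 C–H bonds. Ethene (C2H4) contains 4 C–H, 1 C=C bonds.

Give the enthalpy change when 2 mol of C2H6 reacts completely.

ΔH = +290 kJ

Bonds broken (reactants):
  C–C: 1 × 335 = 335
  C–H: 6 × 420 = 2520
  Σ(broken) = 2855 kJ
Bonds formed (products):
  C–H: 4 × 420 = 1680
  C=C: 1 × 602 = 602
  H–H: 1 × 428 = 428
  Σ(formed) = 2710 kJ
ΔH = Σ(broken) − Σ(formed) = 2855 − 2710 = +145 kJ
For 2× the reaction as written: 2 × (+145) = +290 kJ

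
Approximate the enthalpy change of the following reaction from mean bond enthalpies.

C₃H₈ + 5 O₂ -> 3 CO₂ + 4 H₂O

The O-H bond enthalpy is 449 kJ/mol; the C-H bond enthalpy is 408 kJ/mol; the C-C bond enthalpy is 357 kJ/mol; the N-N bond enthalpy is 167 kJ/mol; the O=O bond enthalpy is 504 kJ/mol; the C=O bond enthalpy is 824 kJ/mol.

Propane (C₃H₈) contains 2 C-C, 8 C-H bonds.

Bonds broken (reactants):
  C-C: 2 × 357 = 714
  C-H: 8 × 408 = 3264
  O=O: 5 × 504 = 2520
  Σ(broken) = 6498 kJ
Bonds formed (products):
  C=O: 6 × 824 = 4944
  O-H: 8 × 449 = 3592
  Σ(formed) = 8536 kJ
ΔH = Σ(broken) − Σ(formed) = 6498 − 8536 = −2038 kJ

ΔH ≈ −2038 kJ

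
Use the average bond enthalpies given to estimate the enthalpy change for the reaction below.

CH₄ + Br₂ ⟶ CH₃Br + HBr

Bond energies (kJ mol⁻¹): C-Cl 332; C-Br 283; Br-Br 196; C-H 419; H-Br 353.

ΔH ≈ −21 kJ

Bonds broken (reactants):
  Br-Br: 1 × 196 = 196
  C-H: 4 × 419 = 1676
  Σ(broken) = 1872 kJ
Bonds formed (products):
  C-Br: 1 × 283 = 283
  C-H: 3 × 419 = 1257
  H-Br: 1 × 353 = 353
  Σ(formed) = 1893 kJ
ΔH = Σ(broken) − Σ(formed) = 1872 − 1893 = −21 kJ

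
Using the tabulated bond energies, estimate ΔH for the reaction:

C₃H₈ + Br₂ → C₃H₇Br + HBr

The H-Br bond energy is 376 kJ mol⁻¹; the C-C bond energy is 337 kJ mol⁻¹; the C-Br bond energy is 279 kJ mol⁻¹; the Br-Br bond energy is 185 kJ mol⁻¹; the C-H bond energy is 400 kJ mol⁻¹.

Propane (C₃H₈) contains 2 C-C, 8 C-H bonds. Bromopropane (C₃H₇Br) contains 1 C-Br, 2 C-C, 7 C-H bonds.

ΔH ≈ −70 kJ

Bonds broken (reactants):
  Br-Br: 1 × 185 = 185
  C-C: 2 × 337 = 674
  C-H: 8 × 400 = 3200
  Σ(broken) = 4059 kJ
Bonds formed (products):
  C-Br: 1 × 279 = 279
  C-C: 2 × 337 = 674
  C-H: 7 × 400 = 2800
  H-Br: 1 × 376 = 376
  Σ(formed) = 4129 kJ
ΔH = Σ(broken) − Σ(formed) = 4059 − 4129 = −70 kJ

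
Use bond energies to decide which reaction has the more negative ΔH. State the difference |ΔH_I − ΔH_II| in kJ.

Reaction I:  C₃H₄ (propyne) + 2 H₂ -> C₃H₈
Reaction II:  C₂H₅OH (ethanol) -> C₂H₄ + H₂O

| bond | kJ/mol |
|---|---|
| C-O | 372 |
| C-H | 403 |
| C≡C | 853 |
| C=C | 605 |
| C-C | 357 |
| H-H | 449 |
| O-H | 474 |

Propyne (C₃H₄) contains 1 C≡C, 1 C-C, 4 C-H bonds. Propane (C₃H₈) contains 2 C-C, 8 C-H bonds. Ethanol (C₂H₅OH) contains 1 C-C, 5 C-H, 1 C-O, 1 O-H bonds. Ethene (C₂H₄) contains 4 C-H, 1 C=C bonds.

Reaction I:
  Bonds broken (reactants):
    C≡C: 1 × 853 = 853
    C-C: 1 × 357 = 357
    C-H: 4 × 403 = 1612
    H-H: 2 × 449 = 898
    Σ(broken) = 3720 kJ
  Bonds formed (products):
    C-C: 2 × 357 = 714
    C-H: 8 × 403 = 3224
    Σ(formed) = 3938 kJ
  ΔH_I = 3720 − 3938 = −218 kJ
Reaction II:
  Bonds broken (reactants):
    C-C: 1 × 357 = 357
    C-H: 5 × 403 = 2015
    C-O: 1 × 372 = 372
    O-H: 1 × 474 = 474
    Σ(broken) = 3218 kJ
  Bonds formed (products):
    C-H: 4 × 403 = 1612
    C=C: 1 × 605 = 605
    O-H: 2 × 474 = 948
    Σ(formed) = 3165 kJ
  ΔH_II = 3218 − 3165 = +53 kJ
ΔH_I − ΔH_II = −271 kJ, so reaction I has the more negative ΔH; |ΔH_I − ΔH_II| = 271 kJ.

Reaction I, by 271 kJ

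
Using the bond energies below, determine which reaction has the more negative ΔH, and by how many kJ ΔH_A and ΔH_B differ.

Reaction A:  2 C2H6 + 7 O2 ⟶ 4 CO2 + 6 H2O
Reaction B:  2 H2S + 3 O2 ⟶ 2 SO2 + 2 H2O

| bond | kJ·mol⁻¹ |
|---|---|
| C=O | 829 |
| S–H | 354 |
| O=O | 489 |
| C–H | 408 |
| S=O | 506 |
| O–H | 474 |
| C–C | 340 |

Reaction A:
  Bonds broken (reactants):
    C–C: 2 × 340 = 680
    C–H: 12 × 408 = 4896
    O=O: 7 × 489 = 3423
    Σ(broken) = 8999 kJ
  Bonds formed (products):
    C=O: 8 × 829 = 6632
    O–H: 12 × 474 = 5688
    Σ(formed) = 12320 kJ
  ΔH_A = 8999 − 12320 = −3321 kJ
Reaction B:
  Bonds broken (reactants):
    O=O: 3 × 489 = 1467
    S–H: 4 × 354 = 1416
    Σ(broken) = 2883 kJ
  Bonds formed (products):
    O–H: 4 × 474 = 1896
    S=O: 4 × 506 = 2024
    Σ(formed) = 3920 kJ
  ΔH_B = 2883 − 3920 = −1037 kJ
ΔH_A − ΔH_B = −2284 kJ, so reaction A has the more negative ΔH; |ΔH_A − ΔH_B| = 2284 kJ.

Reaction A, by 2284 kJ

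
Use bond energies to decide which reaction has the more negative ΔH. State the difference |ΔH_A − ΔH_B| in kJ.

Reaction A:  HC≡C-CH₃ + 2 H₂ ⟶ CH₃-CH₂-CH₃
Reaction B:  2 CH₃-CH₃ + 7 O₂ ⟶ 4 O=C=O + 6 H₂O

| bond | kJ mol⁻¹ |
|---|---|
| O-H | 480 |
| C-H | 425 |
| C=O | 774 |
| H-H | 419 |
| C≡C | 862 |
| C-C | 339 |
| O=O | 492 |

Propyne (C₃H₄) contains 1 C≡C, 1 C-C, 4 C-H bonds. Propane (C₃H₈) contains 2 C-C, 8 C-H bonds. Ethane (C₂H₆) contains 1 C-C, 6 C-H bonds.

Reaction B, by 2391 kJ

Reaction A:
  Bonds broken (reactants):
    C≡C: 1 × 862 = 862
    C-C: 1 × 339 = 339
    C-H: 4 × 425 = 1700
    H-H: 2 × 419 = 838
    Σ(broken) = 3739 kJ
  Bonds formed (products):
    C-C: 2 × 339 = 678
    C-H: 8 × 425 = 3400
    Σ(formed) = 4078 kJ
  ΔH_A = 3739 − 4078 = −339 kJ
Reaction B:
  Bonds broken (reactants):
    C-C: 2 × 339 = 678
    C-H: 12 × 425 = 5100
    O=O: 7 × 492 = 3444
    Σ(broken) = 9222 kJ
  Bonds formed (products):
    C=O: 8 × 774 = 6192
    O-H: 12 × 480 = 5760
    Σ(formed) = 11952 kJ
  ΔH_B = 9222 − 11952 = −2730 kJ
ΔH_A − ΔH_B = +2391 kJ, so reaction B has the more negative ΔH; |ΔH_A − ΔH_B| = 2391 kJ.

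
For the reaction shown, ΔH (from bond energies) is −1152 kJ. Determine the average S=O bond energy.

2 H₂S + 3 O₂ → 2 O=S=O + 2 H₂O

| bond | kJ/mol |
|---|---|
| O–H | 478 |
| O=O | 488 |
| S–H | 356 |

Let D be the S=O bond energy.
Σ(broken) = 3×488 + 4×356 = 2888
Σ(formed) = 4×478 + 4×D = 1912 + 4D
ΔH = Σ(broken) − Σ(formed) = (2888) − (1912 + 4D) = +976 − 4D
Setting this equal to −1152 kJ gives 4D = 2128, so D = 532 kJ/mol.

D(S=O) ≈ 532 kJ/mol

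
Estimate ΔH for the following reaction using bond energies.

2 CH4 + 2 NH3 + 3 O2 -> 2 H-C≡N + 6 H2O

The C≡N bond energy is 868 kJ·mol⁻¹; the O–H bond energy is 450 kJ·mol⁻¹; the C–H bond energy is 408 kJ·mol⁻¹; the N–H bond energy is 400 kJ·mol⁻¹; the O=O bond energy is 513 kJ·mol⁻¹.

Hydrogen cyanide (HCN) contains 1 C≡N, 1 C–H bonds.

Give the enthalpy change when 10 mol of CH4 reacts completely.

Bonds broken (reactants):
  C–H: 8 × 408 = 3264
  N–H: 6 × 400 = 2400
  O=O: 3 × 513 = 1539
  Σ(broken) = 7203 kJ
Bonds formed (products):
  C≡N: 2 × 868 = 1736
  C–H: 2 × 408 = 816
  O–H: 12 × 450 = 5400
  Σ(formed) = 7952 kJ
ΔH = Σ(broken) − Σ(formed) = 7203 − 7952 = −749 kJ
For 5× the reaction as written: 5 × (−749) = −3745 kJ

ΔH = −3745 kJ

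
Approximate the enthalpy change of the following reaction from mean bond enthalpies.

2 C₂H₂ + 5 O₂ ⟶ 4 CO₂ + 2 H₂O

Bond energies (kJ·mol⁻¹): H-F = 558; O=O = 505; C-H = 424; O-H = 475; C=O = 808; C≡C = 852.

Bonds broken (reactants):
  C≡C: 2 × 852 = 1704
  C-H: 4 × 424 = 1696
  O=O: 5 × 505 = 2525
  Σ(broken) = 5925 kJ
Bonds formed (products):
  C=O: 8 × 808 = 6464
  O-H: 4 × 475 = 1900
  Σ(formed) = 8364 kJ
ΔH = Σ(broken) − Σ(formed) = 5925 − 8364 = −2439 kJ

ΔH ≈ −2439 kJ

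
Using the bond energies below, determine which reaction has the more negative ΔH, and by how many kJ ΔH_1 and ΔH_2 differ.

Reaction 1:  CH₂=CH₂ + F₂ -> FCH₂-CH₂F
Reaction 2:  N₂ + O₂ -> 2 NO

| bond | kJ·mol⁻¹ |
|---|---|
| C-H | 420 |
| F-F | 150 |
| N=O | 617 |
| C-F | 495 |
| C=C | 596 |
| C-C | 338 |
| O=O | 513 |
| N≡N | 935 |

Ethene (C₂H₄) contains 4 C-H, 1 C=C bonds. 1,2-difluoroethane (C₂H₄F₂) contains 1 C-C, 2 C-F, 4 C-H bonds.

Reaction 1, by 796 kJ

Reaction 1:
  Bonds broken (reactants):
    C-H: 4 × 420 = 1680
    C=C: 1 × 596 = 596
    F-F: 1 × 150 = 150
    Σ(broken) = 2426 kJ
  Bonds formed (products):
    C-C: 1 × 338 = 338
    C-F: 2 × 495 = 990
    C-H: 4 × 420 = 1680
    Σ(formed) = 3008 kJ
  ΔH_1 = 2426 − 3008 = −582 kJ
Reaction 2:
  Bonds broken (reactants):
    N≡N: 1 × 935 = 935
    O=O: 1 × 513 = 513
    Σ(broken) = 1448 kJ
  Bonds formed (products):
    N=O: 2 × 617 = 1234
    Σ(formed) = 1234 kJ
  ΔH_2 = 1448 − 1234 = +214 kJ
ΔH_1 − ΔH_2 = −796 kJ, so reaction 1 has the more negative ΔH; |ΔH_1 − ΔH_2| = 796 kJ.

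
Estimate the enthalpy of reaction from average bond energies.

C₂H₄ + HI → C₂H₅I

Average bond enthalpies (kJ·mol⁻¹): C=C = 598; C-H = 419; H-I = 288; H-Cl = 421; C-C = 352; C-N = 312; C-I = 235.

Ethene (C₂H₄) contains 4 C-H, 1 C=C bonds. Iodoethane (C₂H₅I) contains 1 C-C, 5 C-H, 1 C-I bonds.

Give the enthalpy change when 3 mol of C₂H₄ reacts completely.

ΔH = −360 kJ

Bonds broken (reactants):
  C-H: 4 × 419 = 1676
  C=C: 1 × 598 = 598
  H-I: 1 × 288 = 288
  Σ(broken) = 2562 kJ
Bonds formed (products):
  C-C: 1 × 352 = 352
  C-H: 5 × 419 = 2095
  C-I: 1 × 235 = 235
  Σ(formed) = 2682 kJ
ΔH = Σ(broken) − Σ(formed) = 2562 − 2682 = −120 kJ
For 3× the reaction as written: 3 × (−120) = −360 kJ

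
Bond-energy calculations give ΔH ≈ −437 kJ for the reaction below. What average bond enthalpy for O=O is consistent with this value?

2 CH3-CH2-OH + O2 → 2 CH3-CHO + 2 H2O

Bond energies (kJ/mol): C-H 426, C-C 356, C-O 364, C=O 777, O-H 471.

Let D be the O=O bond energy.
Σ(broken) = 2×356 + 10×426 + 2×364 + 2×471 + 1×D = 6642 + D
Σ(formed) = 2×356 + 8×426 + 2×777 + 4×471 = 7558
ΔH = Σ(broken) − Σ(formed) = (6642 + D) − (7558) = −916 + D
Setting this equal to −437 kJ gives D = 479 kJ/mol.

D(O=O) ≈ 479 kJ/mol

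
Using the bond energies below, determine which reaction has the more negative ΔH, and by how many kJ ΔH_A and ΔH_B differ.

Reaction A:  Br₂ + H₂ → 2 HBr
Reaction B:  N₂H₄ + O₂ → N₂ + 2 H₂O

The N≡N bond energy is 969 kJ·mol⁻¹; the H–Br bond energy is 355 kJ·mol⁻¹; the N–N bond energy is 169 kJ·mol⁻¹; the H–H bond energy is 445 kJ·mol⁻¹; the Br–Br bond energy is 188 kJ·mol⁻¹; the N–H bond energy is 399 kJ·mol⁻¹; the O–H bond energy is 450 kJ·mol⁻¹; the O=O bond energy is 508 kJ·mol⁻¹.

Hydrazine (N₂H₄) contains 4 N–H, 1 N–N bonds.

Reaction A:
  Bonds broken (reactants):
    Br–Br: 1 × 188 = 188
    H–H: 1 × 445 = 445
    Σ(broken) = 633 kJ
  Bonds formed (products):
    H–Br: 2 × 355 = 710
    Σ(formed) = 710 kJ
  ΔH_A = 633 − 710 = −77 kJ
Reaction B:
  Bonds broken (reactants):
    N–H: 4 × 399 = 1596
    N–N: 1 × 169 = 169
    O=O: 1 × 508 = 508
    Σ(broken) = 2273 kJ
  Bonds formed (products):
    N≡N: 1 × 969 = 969
    O–H: 4 × 450 = 1800
    Σ(formed) = 2769 kJ
  ΔH_B = 2273 − 2769 = −496 kJ
ΔH_A − ΔH_B = +419 kJ, so reaction B has the more negative ΔH; |ΔH_A − ΔH_B| = 419 kJ.

Reaction B, by 419 kJ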